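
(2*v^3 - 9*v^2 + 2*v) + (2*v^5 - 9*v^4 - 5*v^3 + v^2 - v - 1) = 2*v^5 - 9*v^4 - 3*v^3 - 8*v^2 + v - 1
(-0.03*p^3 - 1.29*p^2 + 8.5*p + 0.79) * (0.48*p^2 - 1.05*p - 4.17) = -0.0144*p^5 - 0.5877*p^4 + 5.5596*p^3 - 3.1665*p^2 - 36.2745*p - 3.2943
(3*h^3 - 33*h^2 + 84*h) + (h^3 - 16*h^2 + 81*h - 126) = 4*h^3 - 49*h^2 + 165*h - 126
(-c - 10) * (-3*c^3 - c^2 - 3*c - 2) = 3*c^4 + 31*c^3 + 13*c^2 + 32*c + 20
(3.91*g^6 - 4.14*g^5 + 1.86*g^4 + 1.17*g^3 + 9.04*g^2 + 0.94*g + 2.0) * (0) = 0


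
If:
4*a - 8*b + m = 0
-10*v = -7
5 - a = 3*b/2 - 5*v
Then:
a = 34/7 - 3*m/28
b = m/14 + 17/7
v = 7/10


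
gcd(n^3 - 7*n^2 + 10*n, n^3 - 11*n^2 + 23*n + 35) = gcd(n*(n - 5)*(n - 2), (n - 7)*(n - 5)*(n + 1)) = n - 5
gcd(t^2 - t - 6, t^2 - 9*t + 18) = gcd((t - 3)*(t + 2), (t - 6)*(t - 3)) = t - 3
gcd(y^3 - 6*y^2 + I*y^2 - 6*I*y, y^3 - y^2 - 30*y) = y^2 - 6*y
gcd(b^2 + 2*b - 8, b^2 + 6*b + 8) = b + 4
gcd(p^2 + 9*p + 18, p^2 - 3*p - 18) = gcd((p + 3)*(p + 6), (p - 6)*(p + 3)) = p + 3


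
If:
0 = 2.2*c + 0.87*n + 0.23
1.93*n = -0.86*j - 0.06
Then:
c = -0.395454545454545*n - 0.104545454545455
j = -2.24418604651163*n - 0.0697674418604651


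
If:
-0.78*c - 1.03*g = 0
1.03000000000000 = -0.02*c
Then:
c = -51.50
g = 39.00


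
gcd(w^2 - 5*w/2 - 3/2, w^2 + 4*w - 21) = w - 3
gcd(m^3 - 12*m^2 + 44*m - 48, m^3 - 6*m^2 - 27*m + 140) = m - 4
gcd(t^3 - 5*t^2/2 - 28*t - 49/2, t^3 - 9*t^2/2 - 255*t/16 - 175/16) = t - 7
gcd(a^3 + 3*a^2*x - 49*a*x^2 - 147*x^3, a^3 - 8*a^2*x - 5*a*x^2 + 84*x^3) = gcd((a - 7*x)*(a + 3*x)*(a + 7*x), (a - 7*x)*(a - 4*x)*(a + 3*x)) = -a^2 + 4*a*x + 21*x^2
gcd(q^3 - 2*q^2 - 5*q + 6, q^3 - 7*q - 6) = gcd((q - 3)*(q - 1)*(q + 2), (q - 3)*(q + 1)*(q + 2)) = q^2 - q - 6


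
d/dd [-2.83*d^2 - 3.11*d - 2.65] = -5.66*d - 3.11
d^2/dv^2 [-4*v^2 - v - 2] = -8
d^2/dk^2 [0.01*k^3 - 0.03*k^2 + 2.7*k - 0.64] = 0.06*k - 0.06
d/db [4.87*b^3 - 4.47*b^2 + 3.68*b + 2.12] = 14.61*b^2 - 8.94*b + 3.68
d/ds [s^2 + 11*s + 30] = 2*s + 11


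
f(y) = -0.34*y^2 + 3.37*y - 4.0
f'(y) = 3.37 - 0.68*y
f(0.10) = -3.67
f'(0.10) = 3.30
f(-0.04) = -4.14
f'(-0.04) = 3.40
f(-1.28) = -8.87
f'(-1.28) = 4.24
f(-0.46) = -5.62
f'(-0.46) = 3.68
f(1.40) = 0.05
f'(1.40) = 2.42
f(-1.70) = -10.71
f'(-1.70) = 4.53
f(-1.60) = -10.26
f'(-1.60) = 4.46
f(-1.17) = -8.41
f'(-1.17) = 4.17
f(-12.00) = -93.40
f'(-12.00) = 11.53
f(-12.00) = -93.40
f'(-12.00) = 11.53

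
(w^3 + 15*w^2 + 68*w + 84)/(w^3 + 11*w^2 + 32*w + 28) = (w + 6)/(w + 2)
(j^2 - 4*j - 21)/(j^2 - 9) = (j - 7)/(j - 3)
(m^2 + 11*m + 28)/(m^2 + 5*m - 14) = (m + 4)/(m - 2)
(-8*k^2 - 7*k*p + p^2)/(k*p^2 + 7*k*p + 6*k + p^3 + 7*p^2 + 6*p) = (-8*k + p)/(p^2 + 7*p + 6)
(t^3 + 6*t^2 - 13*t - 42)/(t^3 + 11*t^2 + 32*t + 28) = (t - 3)/(t + 2)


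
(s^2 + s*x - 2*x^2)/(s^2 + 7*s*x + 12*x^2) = (s^2 + s*x - 2*x^2)/(s^2 + 7*s*x + 12*x^2)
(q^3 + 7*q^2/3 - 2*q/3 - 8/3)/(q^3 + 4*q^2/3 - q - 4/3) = (q + 2)/(q + 1)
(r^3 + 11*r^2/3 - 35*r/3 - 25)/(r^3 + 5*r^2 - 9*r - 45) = (r + 5/3)/(r + 3)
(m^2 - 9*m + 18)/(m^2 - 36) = (m - 3)/(m + 6)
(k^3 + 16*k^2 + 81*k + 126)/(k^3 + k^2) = (k^3 + 16*k^2 + 81*k + 126)/(k^2*(k + 1))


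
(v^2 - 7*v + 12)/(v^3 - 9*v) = (v - 4)/(v*(v + 3))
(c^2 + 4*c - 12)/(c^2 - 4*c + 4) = (c + 6)/(c - 2)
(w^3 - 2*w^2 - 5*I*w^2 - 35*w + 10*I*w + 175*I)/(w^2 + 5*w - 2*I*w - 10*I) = (w^2 - w*(7 + 5*I) + 35*I)/(w - 2*I)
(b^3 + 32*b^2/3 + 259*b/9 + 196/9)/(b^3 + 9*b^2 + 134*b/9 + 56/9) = (3*b + 7)/(3*b + 2)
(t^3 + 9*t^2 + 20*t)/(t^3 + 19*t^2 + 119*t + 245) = t*(t + 4)/(t^2 + 14*t + 49)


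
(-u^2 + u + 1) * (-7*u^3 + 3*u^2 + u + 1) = 7*u^5 - 10*u^4 - 5*u^3 + 3*u^2 + 2*u + 1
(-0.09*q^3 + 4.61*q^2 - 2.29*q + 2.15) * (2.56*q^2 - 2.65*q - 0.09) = -0.2304*q^5 + 12.0401*q^4 - 18.0708*q^3 + 11.1576*q^2 - 5.4914*q - 0.1935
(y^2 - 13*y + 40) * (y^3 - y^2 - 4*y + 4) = y^5 - 14*y^4 + 49*y^3 + 16*y^2 - 212*y + 160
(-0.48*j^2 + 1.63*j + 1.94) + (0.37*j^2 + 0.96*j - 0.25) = -0.11*j^2 + 2.59*j + 1.69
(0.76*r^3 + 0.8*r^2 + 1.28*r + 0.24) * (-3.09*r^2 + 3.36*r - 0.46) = -2.3484*r^5 + 0.0815999999999999*r^4 - 1.6168*r^3 + 3.1912*r^2 + 0.2176*r - 0.1104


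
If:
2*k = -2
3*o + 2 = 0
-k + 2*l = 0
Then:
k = -1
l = -1/2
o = -2/3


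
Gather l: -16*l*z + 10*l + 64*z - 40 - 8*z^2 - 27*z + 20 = l*(10 - 16*z) - 8*z^2 + 37*z - 20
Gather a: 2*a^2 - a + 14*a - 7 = 2*a^2 + 13*a - 7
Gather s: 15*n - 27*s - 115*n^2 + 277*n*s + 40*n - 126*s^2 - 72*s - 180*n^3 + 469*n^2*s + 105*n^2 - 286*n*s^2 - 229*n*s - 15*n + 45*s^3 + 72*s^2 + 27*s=-180*n^3 - 10*n^2 + 40*n + 45*s^3 + s^2*(-286*n - 54) + s*(469*n^2 + 48*n - 72)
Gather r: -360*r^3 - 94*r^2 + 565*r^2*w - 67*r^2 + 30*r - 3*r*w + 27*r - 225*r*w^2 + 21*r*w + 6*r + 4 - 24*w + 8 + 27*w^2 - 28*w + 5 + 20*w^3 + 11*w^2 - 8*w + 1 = -360*r^3 + r^2*(565*w - 161) + r*(-225*w^2 + 18*w + 63) + 20*w^3 + 38*w^2 - 60*w + 18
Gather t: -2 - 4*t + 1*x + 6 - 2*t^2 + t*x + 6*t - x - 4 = -2*t^2 + t*(x + 2)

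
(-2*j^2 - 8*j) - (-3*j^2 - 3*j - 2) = j^2 - 5*j + 2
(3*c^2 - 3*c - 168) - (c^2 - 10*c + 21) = 2*c^2 + 7*c - 189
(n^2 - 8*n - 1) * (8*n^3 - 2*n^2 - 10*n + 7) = 8*n^5 - 66*n^4 - 2*n^3 + 89*n^2 - 46*n - 7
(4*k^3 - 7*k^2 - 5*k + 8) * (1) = 4*k^3 - 7*k^2 - 5*k + 8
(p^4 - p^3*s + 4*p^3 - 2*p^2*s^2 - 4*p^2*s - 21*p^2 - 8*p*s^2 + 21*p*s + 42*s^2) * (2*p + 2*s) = 2*p^5 + 8*p^4 - 6*p^3*s^2 - 42*p^3 - 4*p^2*s^3 - 24*p^2*s^2 - 16*p*s^3 + 126*p*s^2 + 84*s^3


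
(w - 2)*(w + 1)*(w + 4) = w^3 + 3*w^2 - 6*w - 8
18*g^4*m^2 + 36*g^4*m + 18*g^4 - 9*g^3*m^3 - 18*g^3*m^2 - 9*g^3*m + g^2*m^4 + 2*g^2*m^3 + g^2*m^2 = (-6*g + m)*(-3*g + m)*(g*m + g)^2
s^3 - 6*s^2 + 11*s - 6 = (s - 3)*(s - 2)*(s - 1)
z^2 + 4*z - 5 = (z - 1)*(z + 5)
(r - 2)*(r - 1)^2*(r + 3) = r^4 - r^3 - 7*r^2 + 13*r - 6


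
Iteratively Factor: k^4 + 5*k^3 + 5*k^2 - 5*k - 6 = (k + 3)*(k^3 + 2*k^2 - k - 2) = (k + 1)*(k + 3)*(k^2 + k - 2) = (k + 1)*(k + 2)*(k + 3)*(k - 1)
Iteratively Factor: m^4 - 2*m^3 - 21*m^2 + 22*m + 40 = (m - 5)*(m^3 + 3*m^2 - 6*m - 8) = (m - 5)*(m + 4)*(m^2 - m - 2) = (m - 5)*(m + 1)*(m + 4)*(m - 2)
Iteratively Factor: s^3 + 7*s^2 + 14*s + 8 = (s + 2)*(s^2 + 5*s + 4) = (s + 2)*(s + 4)*(s + 1)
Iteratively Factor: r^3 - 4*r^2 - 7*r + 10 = (r - 5)*(r^2 + r - 2) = (r - 5)*(r - 1)*(r + 2)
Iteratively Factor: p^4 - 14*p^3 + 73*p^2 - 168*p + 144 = (p - 4)*(p^3 - 10*p^2 + 33*p - 36) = (p - 4)^2*(p^2 - 6*p + 9) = (p - 4)^2*(p - 3)*(p - 3)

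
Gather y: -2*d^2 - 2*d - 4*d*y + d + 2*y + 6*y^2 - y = -2*d^2 - d + 6*y^2 + y*(1 - 4*d)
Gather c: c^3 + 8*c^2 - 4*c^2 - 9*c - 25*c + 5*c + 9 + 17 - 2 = c^3 + 4*c^2 - 29*c + 24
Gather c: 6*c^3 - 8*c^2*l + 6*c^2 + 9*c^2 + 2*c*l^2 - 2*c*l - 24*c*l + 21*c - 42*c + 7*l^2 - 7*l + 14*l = 6*c^3 + c^2*(15 - 8*l) + c*(2*l^2 - 26*l - 21) + 7*l^2 + 7*l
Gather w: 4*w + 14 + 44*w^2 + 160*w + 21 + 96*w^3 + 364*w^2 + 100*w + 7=96*w^3 + 408*w^2 + 264*w + 42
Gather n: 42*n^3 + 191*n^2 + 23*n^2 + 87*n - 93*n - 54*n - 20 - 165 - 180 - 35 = 42*n^3 + 214*n^2 - 60*n - 400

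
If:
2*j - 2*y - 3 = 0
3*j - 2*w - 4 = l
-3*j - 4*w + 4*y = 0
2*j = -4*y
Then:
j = 1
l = 3/2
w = -5/4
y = -1/2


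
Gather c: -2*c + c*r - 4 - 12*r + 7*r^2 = c*(r - 2) + 7*r^2 - 12*r - 4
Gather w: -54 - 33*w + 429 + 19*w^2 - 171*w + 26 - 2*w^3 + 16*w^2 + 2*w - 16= -2*w^3 + 35*w^2 - 202*w + 385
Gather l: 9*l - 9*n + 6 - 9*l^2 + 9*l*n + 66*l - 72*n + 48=-9*l^2 + l*(9*n + 75) - 81*n + 54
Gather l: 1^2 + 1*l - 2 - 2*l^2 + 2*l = -2*l^2 + 3*l - 1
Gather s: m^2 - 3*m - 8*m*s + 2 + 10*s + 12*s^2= m^2 - 3*m + 12*s^2 + s*(10 - 8*m) + 2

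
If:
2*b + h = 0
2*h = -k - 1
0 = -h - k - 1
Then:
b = 0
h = 0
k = -1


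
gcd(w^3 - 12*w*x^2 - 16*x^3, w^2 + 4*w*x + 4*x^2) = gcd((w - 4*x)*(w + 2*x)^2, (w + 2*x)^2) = w^2 + 4*w*x + 4*x^2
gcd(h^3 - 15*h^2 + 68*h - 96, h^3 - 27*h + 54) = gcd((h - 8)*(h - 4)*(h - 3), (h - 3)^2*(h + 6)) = h - 3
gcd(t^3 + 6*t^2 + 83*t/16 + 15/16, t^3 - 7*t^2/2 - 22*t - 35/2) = 1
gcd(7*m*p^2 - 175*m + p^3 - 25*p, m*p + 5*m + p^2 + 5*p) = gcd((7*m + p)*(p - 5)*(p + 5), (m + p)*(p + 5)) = p + 5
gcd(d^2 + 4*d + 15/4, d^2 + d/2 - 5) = d + 5/2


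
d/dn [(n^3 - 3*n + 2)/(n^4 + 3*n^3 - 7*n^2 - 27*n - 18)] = (-n^4 + 4*n^3 - 10*n^2 - 20*n + 27)/(n^6 + 2*n^5 - 17*n^4 - 36*n^3 + 63*n^2 + 162*n + 81)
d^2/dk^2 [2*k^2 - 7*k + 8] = 4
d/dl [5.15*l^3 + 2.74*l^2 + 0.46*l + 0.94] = 15.45*l^2 + 5.48*l + 0.46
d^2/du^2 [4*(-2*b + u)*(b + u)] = 8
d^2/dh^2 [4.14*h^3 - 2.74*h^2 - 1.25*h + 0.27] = 24.84*h - 5.48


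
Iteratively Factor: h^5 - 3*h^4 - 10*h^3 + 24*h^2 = (h - 4)*(h^4 + h^3 - 6*h^2) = h*(h - 4)*(h^3 + h^2 - 6*h) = h*(h - 4)*(h + 3)*(h^2 - 2*h) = h^2*(h - 4)*(h + 3)*(h - 2)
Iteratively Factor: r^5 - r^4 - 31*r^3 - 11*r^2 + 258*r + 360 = (r - 5)*(r^4 + 4*r^3 - 11*r^2 - 66*r - 72) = (r - 5)*(r - 4)*(r^3 + 8*r^2 + 21*r + 18) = (r - 5)*(r - 4)*(r + 2)*(r^2 + 6*r + 9) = (r - 5)*(r - 4)*(r + 2)*(r + 3)*(r + 3)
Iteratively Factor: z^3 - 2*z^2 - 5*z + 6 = (z - 3)*(z^2 + z - 2) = (z - 3)*(z - 1)*(z + 2)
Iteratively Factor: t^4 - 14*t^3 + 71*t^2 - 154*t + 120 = (t - 3)*(t^3 - 11*t^2 + 38*t - 40) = (t - 3)*(t - 2)*(t^2 - 9*t + 20) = (t - 4)*(t - 3)*(t - 2)*(t - 5)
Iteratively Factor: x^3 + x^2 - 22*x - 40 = (x - 5)*(x^2 + 6*x + 8) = (x - 5)*(x + 2)*(x + 4)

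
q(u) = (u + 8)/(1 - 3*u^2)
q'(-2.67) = -0.25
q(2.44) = -0.62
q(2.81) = -0.48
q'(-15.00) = 0.00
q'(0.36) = 49.97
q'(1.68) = 1.62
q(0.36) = 13.68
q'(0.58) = 352660.68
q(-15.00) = 0.01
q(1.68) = -1.30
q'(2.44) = 0.48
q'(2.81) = 0.31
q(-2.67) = -0.26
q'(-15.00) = 0.00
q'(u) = 6*u*(u + 8)/(1 - 3*u^2)^2 + 1/(1 - 3*u^2)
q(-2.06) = -0.51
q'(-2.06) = -0.62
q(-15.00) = 0.01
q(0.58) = -932.61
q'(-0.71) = -120.28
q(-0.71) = -14.23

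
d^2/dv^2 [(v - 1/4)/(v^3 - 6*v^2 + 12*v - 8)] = 3*(2*v + 3)/(v^5 - 10*v^4 + 40*v^3 - 80*v^2 + 80*v - 32)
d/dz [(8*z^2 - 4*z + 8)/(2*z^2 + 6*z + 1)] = 4*(14*z^2 - 4*z - 13)/(4*z^4 + 24*z^3 + 40*z^2 + 12*z + 1)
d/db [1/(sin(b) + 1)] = -cos(b)/(sin(b) + 1)^2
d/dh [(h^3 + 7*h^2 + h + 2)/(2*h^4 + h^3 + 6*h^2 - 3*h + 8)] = (-2*h^6 - 28*h^5 - 7*h^4 - 24*h^3 - 9*h^2 + 88*h + 14)/(4*h^8 + 4*h^7 + 25*h^6 + 62*h^4 - 20*h^3 + 105*h^2 - 48*h + 64)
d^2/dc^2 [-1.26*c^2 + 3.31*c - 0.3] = -2.52000000000000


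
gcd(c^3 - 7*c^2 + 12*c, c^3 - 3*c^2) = c^2 - 3*c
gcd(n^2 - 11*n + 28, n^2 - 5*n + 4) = n - 4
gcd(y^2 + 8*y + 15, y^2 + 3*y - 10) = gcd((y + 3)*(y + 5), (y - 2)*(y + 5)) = y + 5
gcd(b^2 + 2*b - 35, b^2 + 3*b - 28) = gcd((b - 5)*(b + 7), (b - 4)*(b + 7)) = b + 7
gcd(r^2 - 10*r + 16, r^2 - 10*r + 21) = 1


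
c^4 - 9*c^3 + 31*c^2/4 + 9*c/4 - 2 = (c - 8)*(c - 1)*(c - 1/2)*(c + 1/2)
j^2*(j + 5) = j^3 + 5*j^2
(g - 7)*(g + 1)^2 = g^3 - 5*g^2 - 13*g - 7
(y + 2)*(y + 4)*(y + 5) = y^3 + 11*y^2 + 38*y + 40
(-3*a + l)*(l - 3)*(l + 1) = -3*a*l^2 + 6*a*l + 9*a + l^3 - 2*l^2 - 3*l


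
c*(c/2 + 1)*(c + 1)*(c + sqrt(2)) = c^4/2 + sqrt(2)*c^3/2 + 3*c^3/2 + c^2 + 3*sqrt(2)*c^2/2 + sqrt(2)*c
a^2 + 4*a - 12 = (a - 2)*(a + 6)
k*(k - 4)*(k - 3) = k^3 - 7*k^2 + 12*k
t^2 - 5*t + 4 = (t - 4)*(t - 1)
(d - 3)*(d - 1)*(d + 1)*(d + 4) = d^4 + d^3 - 13*d^2 - d + 12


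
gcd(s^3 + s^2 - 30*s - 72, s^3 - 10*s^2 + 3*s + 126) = s^2 - 3*s - 18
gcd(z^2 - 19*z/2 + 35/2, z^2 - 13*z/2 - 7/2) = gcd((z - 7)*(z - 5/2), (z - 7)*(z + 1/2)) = z - 7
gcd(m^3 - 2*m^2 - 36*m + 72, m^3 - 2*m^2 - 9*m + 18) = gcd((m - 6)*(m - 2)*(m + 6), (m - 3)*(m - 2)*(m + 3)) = m - 2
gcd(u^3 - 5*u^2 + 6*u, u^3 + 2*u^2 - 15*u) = u^2 - 3*u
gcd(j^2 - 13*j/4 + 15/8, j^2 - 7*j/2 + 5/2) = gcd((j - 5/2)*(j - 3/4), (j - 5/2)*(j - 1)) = j - 5/2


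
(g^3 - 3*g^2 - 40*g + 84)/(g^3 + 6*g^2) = 1 - 9/g + 14/g^2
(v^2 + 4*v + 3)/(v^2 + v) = (v + 3)/v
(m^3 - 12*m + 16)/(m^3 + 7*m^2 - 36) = (m^2 + 2*m - 8)/(m^2 + 9*m + 18)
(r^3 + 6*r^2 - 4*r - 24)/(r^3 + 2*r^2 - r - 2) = (r^2 + 4*r - 12)/(r^2 - 1)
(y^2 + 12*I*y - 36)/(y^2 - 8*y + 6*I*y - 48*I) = (y + 6*I)/(y - 8)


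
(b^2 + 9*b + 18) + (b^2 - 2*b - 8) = 2*b^2 + 7*b + 10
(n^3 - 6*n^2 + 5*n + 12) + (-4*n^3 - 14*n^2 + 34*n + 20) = -3*n^3 - 20*n^2 + 39*n + 32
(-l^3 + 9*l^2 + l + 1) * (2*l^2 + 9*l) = -2*l^5 + 9*l^4 + 83*l^3 + 11*l^2 + 9*l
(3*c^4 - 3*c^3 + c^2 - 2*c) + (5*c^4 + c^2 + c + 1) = 8*c^4 - 3*c^3 + 2*c^2 - c + 1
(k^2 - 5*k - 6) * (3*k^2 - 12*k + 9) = 3*k^4 - 27*k^3 + 51*k^2 + 27*k - 54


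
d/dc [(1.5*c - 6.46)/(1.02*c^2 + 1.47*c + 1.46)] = (-1.53*c^2 + 13.1784*c + 11.6862)/(1.0404*c^4 + 2.9988*c^3 + 5.1393*c^2 + 4.2924*c + 2.1316)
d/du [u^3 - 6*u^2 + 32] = 3*u*(u - 4)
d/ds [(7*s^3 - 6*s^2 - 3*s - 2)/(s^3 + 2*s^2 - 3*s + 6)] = 4*(5*s^4 - 9*s^3 + 39*s^2 - 16*s - 6)/(s^6 + 4*s^5 - 2*s^4 + 33*s^2 - 36*s + 36)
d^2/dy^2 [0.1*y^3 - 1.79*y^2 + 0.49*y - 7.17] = 0.6*y - 3.58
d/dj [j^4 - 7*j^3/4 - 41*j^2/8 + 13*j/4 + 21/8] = 4*j^3 - 21*j^2/4 - 41*j/4 + 13/4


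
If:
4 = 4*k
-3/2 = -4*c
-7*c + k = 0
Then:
No Solution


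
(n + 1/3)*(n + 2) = n^2 + 7*n/3 + 2/3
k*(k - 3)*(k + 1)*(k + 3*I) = k^4 - 2*k^3 + 3*I*k^3 - 3*k^2 - 6*I*k^2 - 9*I*k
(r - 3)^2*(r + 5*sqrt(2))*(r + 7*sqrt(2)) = r^4 - 6*r^3 + 12*sqrt(2)*r^3 - 72*sqrt(2)*r^2 + 79*r^2 - 420*r + 108*sqrt(2)*r + 630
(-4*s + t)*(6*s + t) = -24*s^2 + 2*s*t + t^2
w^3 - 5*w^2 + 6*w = w*(w - 3)*(w - 2)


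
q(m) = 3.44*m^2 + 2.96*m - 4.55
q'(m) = 6.88*m + 2.96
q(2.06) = 16.15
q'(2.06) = 17.13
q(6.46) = 158.13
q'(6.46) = 47.40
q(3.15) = 38.91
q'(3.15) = 24.63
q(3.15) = 38.91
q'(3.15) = 24.63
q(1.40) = 6.34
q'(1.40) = 12.59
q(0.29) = -3.40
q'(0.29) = 4.96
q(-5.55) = 84.98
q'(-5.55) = -35.22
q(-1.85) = 1.75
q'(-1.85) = -9.77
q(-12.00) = 455.29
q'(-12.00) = -79.60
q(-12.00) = 455.29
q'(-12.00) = -79.60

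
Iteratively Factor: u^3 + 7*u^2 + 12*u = (u + 3)*(u^2 + 4*u) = u*(u + 3)*(u + 4)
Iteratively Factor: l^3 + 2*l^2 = (l)*(l^2 + 2*l) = l^2*(l + 2)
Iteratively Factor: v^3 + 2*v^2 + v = (v + 1)*(v^2 + v) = v*(v + 1)*(v + 1)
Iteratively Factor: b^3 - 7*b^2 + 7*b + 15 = (b - 3)*(b^2 - 4*b - 5) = (b - 5)*(b - 3)*(b + 1)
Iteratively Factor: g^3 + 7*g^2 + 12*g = (g)*(g^2 + 7*g + 12) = g*(g + 4)*(g + 3)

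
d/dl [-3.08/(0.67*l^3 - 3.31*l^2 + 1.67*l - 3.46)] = (6.1908*l^2 - 20.3896*l + 5.1436)/(0.67*l^3 - 3.31*l^2 + 1.67*l - 3.46)^2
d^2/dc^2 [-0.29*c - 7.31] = 0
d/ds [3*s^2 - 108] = 6*s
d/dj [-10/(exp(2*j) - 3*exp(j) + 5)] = (20*exp(j) - 30)*exp(j)/(exp(2*j) - 3*exp(j) + 5)^2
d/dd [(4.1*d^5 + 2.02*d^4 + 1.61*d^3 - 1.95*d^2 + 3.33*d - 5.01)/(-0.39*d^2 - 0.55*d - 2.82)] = (-4.797*d^6 - 10.5956*d^5 - 61.7709*d^4 - 24.5566*d^3 - 11.2494*d^2 + 7.0902*d - 12.1461)/(0.1521*d^4 + 0.429*d^3 + 2.5021*d^2 + 3.102*d + 7.9524)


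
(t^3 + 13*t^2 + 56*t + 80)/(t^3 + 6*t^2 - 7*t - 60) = (t + 4)/(t - 3)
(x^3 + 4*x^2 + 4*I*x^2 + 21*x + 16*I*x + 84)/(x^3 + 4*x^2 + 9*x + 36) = (x + 7*I)/(x + 3*I)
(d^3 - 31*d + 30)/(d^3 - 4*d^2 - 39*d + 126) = (d^2 - 6*d + 5)/(d^2 - 10*d + 21)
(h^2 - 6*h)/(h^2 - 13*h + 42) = h/(h - 7)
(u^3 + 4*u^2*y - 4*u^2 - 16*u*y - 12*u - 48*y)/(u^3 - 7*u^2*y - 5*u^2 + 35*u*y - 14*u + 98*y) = (-u^2 - 4*u*y + 6*u + 24*y)/(-u^2 + 7*u*y + 7*u - 49*y)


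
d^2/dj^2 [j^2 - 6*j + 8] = 2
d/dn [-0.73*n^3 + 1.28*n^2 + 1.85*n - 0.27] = -2.19*n^2 + 2.56*n + 1.85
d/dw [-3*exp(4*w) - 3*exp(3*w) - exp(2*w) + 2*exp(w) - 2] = (-12*exp(3*w) - 9*exp(2*w) - 2*exp(w) + 2)*exp(w)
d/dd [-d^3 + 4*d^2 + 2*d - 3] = -3*d^2 + 8*d + 2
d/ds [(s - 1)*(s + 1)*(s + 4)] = 3*s^2 + 8*s - 1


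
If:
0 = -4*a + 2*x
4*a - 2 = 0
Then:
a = 1/2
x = 1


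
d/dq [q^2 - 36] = 2*q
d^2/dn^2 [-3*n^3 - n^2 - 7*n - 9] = -18*n - 2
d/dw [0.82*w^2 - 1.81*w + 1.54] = 1.64*w - 1.81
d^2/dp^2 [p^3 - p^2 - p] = 6*p - 2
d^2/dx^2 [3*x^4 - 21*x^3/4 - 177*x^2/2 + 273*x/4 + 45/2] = 36*x^2 - 63*x/2 - 177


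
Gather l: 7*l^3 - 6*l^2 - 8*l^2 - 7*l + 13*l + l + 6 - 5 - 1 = 7*l^3 - 14*l^2 + 7*l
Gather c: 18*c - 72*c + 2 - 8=-54*c - 6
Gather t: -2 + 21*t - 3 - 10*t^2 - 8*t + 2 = -10*t^2 + 13*t - 3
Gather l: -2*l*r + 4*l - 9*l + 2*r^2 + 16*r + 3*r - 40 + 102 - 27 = l*(-2*r - 5) + 2*r^2 + 19*r + 35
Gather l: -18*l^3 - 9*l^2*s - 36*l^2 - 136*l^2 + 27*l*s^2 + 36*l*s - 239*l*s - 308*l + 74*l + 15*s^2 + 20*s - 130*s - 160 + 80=-18*l^3 + l^2*(-9*s - 172) + l*(27*s^2 - 203*s - 234) + 15*s^2 - 110*s - 80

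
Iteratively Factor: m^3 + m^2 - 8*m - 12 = (m + 2)*(m^2 - m - 6) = (m + 2)^2*(m - 3)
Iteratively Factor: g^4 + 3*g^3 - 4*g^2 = (g)*(g^3 + 3*g^2 - 4*g) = g*(g - 1)*(g^2 + 4*g) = g*(g - 1)*(g + 4)*(g)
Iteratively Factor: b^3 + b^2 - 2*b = (b + 2)*(b^2 - b) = (b - 1)*(b + 2)*(b)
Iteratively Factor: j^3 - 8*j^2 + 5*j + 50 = (j - 5)*(j^2 - 3*j - 10) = (j - 5)^2*(j + 2)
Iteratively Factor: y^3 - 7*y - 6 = (y + 1)*(y^2 - y - 6) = (y + 1)*(y + 2)*(y - 3)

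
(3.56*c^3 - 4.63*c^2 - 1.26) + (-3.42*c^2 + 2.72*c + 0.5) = 3.56*c^3 - 8.05*c^2 + 2.72*c - 0.76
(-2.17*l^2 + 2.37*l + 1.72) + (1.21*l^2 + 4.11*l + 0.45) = -0.96*l^2 + 6.48*l + 2.17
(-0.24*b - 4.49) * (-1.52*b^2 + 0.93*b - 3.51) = 0.3648*b^3 + 6.6016*b^2 - 3.3333*b + 15.7599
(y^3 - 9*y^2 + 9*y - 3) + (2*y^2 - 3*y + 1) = y^3 - 7*y^2 + 6*y - 2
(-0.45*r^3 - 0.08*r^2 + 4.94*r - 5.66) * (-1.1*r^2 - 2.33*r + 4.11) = 0.495*r^5 + 1.1365*r^4 - 7.0971*r^3 - 5.613*r^2 + 33.4912*r - 23.2626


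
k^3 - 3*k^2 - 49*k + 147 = (k - 7)*(k - 3)*(k + 7)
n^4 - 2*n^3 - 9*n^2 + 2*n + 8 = (n - 4)*(n - 1)*(n + 1)*(n + 2)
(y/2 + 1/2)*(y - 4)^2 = y^3/2 - 7*y^2/2 + 4*y + 8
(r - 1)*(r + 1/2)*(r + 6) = r^3 + 11*r^2/2 - 7*r/2 - 3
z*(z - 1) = z^2 - z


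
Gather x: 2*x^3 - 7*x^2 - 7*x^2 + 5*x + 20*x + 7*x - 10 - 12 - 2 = 2*x^3 - 14*x^2 + 32*x - 24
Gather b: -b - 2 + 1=-b - 1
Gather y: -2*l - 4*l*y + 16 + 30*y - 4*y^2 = -2*l - 4*y^2 + y*(30 - 4*l) + 16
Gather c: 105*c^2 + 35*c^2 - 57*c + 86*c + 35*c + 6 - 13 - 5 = 140*c^2 + 64*c - 12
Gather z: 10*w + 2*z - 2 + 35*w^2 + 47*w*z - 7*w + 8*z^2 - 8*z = 35*w^2 + 3*w + 8*z^2 + z*(47*w - 6) - 2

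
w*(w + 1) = w^2 + w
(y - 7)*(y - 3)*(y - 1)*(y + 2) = y^4 - 9*y^3 + 9*y^2 + 41*y - 42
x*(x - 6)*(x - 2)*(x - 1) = x^4 - 9*x^3 + 20*x^2 - 12*x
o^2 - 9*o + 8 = (o - 8)*(o - 1)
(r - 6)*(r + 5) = r^2 - r - 30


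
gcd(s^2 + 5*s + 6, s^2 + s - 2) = s + 2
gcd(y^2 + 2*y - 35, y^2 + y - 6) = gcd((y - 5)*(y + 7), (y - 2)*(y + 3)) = 1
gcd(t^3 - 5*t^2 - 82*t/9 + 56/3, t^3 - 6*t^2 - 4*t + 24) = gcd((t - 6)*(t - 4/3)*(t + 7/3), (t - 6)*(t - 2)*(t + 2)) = t - 6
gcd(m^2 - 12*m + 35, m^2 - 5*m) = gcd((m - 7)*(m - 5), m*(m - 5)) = m - 5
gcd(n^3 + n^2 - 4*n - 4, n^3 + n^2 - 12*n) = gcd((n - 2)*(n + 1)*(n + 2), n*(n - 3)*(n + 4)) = 1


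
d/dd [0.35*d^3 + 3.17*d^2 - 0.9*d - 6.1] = 1.05*d^2 + 6.34*d - 0.9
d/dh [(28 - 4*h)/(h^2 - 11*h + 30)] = 4*(h^2 - 14*h + 47)/(h^4 - 22*h^3 + 181*h^2 - 660*h + 900)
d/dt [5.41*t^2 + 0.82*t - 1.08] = 10.82*t + 0.82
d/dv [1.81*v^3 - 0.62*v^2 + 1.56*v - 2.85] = 5.43*v^2 - 1.24*v + 1.56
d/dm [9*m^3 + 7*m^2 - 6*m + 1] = 27*m^2 + 14*m - 6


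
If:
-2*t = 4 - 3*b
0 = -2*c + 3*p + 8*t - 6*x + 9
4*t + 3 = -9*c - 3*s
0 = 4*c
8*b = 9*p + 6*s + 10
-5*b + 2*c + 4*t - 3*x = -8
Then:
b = 41/50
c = 0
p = -2/5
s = 2/75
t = -77/100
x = 41/150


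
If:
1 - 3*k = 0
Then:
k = 1/3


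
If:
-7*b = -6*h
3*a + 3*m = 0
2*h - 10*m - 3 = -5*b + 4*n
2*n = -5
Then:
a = -m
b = 15*m/11 - 21/22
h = 35*m/22 - 49/44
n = -5/2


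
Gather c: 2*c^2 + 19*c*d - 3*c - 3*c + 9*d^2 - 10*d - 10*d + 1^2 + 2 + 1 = 2*c^2 + c*(19*d - 6) + 9*d^2 - 20*d + 4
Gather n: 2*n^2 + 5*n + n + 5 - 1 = 2*n^2 + 6*n + 4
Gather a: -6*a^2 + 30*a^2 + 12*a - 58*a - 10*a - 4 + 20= 24*a^2 - 56*a + 16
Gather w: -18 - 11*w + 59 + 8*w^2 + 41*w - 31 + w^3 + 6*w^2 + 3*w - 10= w^3 + 14*w^2 + 33*w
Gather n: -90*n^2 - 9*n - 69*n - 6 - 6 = -90*n^2 - 78*n - 12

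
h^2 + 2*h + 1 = (h + 1)^2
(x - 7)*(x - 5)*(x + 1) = x^3 - 11*x^2 + 23*x + 35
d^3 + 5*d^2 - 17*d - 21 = (d - 3)*(d + 1)*(d + 7)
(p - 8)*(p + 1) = p^2 - 7*p - 8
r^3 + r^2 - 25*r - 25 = (r - 5)*(r + 1)*(r + 5)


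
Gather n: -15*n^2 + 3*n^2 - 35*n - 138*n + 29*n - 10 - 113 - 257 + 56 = -12*n^2 - 144*n - 324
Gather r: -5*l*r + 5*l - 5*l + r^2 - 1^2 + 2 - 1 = -5*l*r + r^2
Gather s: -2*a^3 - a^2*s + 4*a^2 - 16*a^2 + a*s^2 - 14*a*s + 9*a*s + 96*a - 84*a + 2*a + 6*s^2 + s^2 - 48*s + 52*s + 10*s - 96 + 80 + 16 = -2*a^3 - 12*a^2 + 14*a + s^2*(a + 7) + s*(-a^2 - 5*a + 14)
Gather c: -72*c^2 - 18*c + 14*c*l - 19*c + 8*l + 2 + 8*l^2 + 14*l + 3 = -72*c^2 + c*(14*l - 37) + 8*l^2 + 22*l + 5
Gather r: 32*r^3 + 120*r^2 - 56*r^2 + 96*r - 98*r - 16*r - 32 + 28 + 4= 32*r^3 + 64*r^2 - 18*r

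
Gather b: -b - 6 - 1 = -b - 7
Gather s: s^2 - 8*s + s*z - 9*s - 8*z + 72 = s^2 + s*(z - 17) - 8*z + 72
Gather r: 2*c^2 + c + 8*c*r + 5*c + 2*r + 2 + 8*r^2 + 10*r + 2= 2*c^2 + 6*c + 8*r^2 + r*(8*c + 12) + 4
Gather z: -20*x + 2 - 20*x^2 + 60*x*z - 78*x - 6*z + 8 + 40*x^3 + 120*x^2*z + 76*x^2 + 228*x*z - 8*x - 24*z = 40*x^3 + 56*x^2 - 106*x + z*(120*x^2 + 288*x - 30) + 10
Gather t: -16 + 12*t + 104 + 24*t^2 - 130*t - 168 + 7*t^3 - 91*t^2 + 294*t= 7*t^3 - 67*t^2 + 176*t - 80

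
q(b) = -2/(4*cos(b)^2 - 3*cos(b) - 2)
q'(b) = -2*(8*sin(b)*cos(b) - 3*sin(b))/(4*cos(b)^2 - 3*cos(b) - 2)^2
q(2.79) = -0.46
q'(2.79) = 0.38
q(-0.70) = 1.02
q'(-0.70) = 1.05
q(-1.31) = 0.80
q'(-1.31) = -0.29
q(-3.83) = -0.74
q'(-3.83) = 1.60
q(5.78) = 1.28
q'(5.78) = 1.59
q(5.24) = 0.80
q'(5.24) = 0.28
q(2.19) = -1.84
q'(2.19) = 10.51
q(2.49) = -0.69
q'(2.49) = 1.34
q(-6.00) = 1.68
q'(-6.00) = -1.84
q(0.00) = 2.00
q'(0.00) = 0.00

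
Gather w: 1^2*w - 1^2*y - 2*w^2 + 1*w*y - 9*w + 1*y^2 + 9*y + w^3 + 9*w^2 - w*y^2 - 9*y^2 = w^3 + 7*w^2 + w*(-y^2 + y - 8) - 8*y^2 + 8*y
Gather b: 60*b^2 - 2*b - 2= 60*b^2 - 2*b - 2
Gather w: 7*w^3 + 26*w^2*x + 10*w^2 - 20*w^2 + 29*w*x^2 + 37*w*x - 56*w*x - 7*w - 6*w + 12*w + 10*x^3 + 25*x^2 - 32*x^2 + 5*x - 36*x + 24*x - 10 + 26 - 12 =7*w^3 + w^2*(26*x - 10) + w*(29*x^2 - 19*x - 1) + 10*x^3 - 7*x^2 - 7*x + 4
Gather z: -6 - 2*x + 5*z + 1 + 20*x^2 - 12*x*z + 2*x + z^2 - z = 20*x^2 + z^2 + z*(4 - 12*x) - 5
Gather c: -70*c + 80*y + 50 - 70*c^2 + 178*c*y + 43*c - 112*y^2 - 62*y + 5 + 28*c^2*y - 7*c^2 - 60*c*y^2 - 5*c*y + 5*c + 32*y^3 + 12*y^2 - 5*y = c^2*(28*y - 77) + c*(-60*y^2 + 173*y - 22) + 32*y^3 - 100*y^2 + 13*y + 55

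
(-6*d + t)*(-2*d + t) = 12*d^2 - 8*d*t + t^2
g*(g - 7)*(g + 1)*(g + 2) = g^4 - 4*g^3 - 19*g^2 - 14*g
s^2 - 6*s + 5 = (s - 5)*(s - 1)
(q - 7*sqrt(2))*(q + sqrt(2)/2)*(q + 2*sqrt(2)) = q^3 - 9*sqrt(2)*q^2/2 - 33*q - 14*sqrt(2)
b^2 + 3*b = b*(b + 3)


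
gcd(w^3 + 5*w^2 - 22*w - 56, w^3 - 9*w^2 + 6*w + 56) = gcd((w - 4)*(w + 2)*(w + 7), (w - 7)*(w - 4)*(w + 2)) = w^2 - 2*w - 8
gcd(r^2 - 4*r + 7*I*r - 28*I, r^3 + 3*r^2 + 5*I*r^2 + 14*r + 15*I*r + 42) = r + 7*I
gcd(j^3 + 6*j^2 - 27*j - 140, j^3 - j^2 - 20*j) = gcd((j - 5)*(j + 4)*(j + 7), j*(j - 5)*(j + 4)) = j^2 - j - 20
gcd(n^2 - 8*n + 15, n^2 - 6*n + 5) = n - 5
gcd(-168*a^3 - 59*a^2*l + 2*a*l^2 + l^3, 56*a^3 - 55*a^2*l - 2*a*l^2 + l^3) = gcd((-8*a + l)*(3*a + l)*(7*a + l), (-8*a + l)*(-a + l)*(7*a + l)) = 56*a^2 + a*l - l^2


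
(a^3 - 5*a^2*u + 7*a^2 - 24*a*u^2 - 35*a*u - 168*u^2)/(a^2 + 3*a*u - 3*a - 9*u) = (a^2 - 8*a*u + 7*a - 56*u)/(a - 3)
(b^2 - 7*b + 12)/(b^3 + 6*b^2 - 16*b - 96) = (b - 3)/(b^2 + 10*b + 24)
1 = 1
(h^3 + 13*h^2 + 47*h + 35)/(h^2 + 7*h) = h + 6 + 5/h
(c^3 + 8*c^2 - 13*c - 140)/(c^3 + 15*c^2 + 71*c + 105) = (c - 4)/(c + 3)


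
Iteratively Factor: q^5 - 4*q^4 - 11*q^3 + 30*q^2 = (q)*(q^4 - 4*q^3 - 11*q^2 + 30*q) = q*(q - 2)*(q^3 - 2*q^2 - 15*q) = q^2*(q - 2)*(q^2 - 2*q - 15) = q^2*(q - 5)*(q - 2)*(q + 3)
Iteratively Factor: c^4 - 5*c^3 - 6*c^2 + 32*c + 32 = (c - 4)*(c^3 - c^2 - 10*c - 8) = (c - 4)*(c + 2)*(c^2 - 3*c - 4) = (c - 4)^2*(c + 2)*(c + 1)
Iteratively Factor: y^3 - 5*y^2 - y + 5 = (y - 1)*(y^2 - 4*y - 5) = (y - 5)*(y - 1)*(y + 1)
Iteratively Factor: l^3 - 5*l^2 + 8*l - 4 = (l - 2)*(l^2 - 3*l + 2) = (l - 2)^2*(l - 1)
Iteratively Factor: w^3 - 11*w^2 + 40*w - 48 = (w - 3)*(w^2 - 8*w + 16) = (w - 4)*(w - 3)*(w - 4)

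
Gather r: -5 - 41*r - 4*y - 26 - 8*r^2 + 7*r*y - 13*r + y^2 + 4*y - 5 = -8*r^2 + r*(7*y - 54) + y^2 - 36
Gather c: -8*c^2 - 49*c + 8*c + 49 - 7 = -8*c^2 - 41*c + 42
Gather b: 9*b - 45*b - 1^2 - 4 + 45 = 40 - 36*b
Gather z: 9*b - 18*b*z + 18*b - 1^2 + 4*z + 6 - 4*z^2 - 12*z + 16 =27*b - 4*z^2 + z*(-18*b - 8) + 21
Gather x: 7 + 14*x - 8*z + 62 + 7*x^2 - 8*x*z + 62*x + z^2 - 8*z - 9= 7*x^2 + x*(76 - 8*z) + z^2 - 16*z + 60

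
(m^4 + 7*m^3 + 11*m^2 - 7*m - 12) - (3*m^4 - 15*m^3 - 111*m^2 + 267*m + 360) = -2*m^4 + 22*m^3 + 122*m^2 - 274*m - 372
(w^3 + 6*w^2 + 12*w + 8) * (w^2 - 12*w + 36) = w^5 - 6*w^4 - 24*w^3 + 80*w^2 + 336*w + 288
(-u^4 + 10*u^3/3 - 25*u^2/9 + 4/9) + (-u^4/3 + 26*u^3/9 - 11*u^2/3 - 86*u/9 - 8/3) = -4*u^4/3 + 56*u^3/9 - 58*u^2/9 - 86*u/9 - 20/9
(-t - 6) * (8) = -8*t - 48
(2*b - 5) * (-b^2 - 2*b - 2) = -2*b^3 + b^2 + 6*b + 10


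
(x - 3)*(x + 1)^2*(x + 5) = x^4 + 4*x^3 - 10*x^2 - 28*x - 15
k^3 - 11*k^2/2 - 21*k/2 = k*(k - 7)*(k + 3/2)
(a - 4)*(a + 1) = a^2 - 3*a - 4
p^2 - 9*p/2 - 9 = (p - 6)*(p + 3/2)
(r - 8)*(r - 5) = r^2 - 13*r + 40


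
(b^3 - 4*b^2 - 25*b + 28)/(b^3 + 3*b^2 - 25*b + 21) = (b^2 - 3*b - 28)/(b^2 + 4*b - 21)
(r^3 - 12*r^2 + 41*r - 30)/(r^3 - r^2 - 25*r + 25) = (r - 6)/(r + 5)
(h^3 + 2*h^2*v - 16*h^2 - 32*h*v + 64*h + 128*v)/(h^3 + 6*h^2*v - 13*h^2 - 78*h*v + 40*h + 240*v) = (h^2 + 2*h*v - 8*h - 16*v)/(h^2 + 6*h*v - 5*h - 30*v)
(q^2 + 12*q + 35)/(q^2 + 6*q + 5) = (q + 7)/(q + 1)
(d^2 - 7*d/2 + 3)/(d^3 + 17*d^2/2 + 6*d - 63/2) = (d - 2)/(d^2 + 10*d + 21)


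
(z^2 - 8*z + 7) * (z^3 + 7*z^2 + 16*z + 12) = z^5 - z^4 - 33*z^3 - 67*z^2 + 16*z + 84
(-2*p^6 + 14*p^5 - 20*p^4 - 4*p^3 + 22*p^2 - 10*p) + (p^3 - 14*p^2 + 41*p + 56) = -2*p^6 + 14*p^5 - 20*p^4 - 3*p^3 + 8*p^2 + 31*p + 56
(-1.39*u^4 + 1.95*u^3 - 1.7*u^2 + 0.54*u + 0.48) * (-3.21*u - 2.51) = 4.4619*u^5 - 2.7706*u^4 + 0.5625*u^3 + 2.5336*u^2 - 2.8962*u - 1.2048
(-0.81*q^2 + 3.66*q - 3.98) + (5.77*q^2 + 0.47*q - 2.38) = 4.96*q^2 + 4.13*q - 6.36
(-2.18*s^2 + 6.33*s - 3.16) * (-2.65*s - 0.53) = 5.777*s^3 - 15.6191*s^2 + 5.0191*s + 1.6748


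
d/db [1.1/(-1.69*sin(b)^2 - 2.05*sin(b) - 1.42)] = (3.718*sin(b) + 2.255)*cos(b)/(1.69*sin(b)^2 + 2.05*sin(b) + 1.42)^2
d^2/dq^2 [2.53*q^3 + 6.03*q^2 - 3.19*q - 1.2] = 15.18*q + 12.06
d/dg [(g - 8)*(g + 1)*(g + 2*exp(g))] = 2*g^2*exp(g) + 3*g^2 - 10*g*exp(g) - 14*g - 30*exp(g) - 8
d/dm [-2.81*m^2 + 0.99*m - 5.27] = 0.99 - 5.62*m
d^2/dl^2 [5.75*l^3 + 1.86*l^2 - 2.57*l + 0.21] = 34.5*l + 3.72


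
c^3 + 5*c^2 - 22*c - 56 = (c - 4)*(c + 2)*(c + 7)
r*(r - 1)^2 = r^3 - 2*r^2 + r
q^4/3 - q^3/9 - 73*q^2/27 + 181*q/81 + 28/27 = (q/3 + 1)*(q - 7/3)*(q - 4/3)*(q + 1/3)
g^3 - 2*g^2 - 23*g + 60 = (g - 4)*(g - 3)*(g + 5)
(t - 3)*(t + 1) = t^2 - 2*t - 3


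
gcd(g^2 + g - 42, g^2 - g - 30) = g - 6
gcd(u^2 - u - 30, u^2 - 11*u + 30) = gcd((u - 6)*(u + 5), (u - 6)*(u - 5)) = u - 6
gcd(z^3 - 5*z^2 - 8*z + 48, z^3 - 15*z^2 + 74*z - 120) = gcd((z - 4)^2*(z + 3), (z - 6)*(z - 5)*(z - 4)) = z - 4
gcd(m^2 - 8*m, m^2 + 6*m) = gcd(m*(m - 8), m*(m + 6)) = m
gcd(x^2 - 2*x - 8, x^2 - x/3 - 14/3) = x + 2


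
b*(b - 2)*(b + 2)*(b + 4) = b^4 + 4*b^3 - 4*b^2 - 16*b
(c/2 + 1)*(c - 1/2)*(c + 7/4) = c^3/2 + 13*c^2/8 + 13*c/16 - 7/8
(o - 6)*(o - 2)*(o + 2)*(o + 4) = o^4 - 2*o^3 - 28*o^2 + 8*o + 96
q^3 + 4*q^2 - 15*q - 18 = (q - 3)*(q + 1)*(q + 6)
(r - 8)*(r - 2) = r^2 - 10*r + 16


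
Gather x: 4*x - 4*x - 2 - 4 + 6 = 0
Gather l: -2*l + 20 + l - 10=10 - l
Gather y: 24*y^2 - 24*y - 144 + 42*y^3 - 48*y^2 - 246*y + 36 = 42*y^3 - 24*y^2 - 270*y - 108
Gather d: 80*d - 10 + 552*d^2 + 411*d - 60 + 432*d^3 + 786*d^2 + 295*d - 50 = 432*d^3 + 1338*d^2 + 786*d - 120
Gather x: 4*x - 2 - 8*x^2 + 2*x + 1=-8*x^2 + 6*x - 1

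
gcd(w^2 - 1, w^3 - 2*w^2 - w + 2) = w^2 - 1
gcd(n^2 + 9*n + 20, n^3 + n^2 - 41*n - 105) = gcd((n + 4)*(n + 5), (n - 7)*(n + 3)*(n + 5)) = n + 5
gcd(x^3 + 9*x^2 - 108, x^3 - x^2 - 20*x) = 1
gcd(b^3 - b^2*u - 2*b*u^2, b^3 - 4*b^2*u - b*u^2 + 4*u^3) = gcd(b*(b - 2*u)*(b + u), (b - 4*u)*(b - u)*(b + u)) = b + u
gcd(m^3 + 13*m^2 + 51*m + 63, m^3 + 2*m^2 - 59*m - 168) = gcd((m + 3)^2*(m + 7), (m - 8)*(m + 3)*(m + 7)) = m^2 + 10*m + 21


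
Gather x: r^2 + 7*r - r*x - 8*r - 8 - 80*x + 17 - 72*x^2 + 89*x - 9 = r^2 - r - 72*x^2 + x*(9 - r)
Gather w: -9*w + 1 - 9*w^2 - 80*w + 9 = -9*w^2 - 89*w + 10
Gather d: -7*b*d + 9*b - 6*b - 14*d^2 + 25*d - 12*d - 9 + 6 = 3*b - 14*d^2 + d*(13 - 7*b) - 3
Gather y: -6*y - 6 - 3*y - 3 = -9*y - 9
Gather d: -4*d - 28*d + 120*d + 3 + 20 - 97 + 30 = 88*d - 44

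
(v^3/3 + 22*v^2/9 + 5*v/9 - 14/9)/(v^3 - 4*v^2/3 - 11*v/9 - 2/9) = (-3*v^3 - 22*v^2 - 5*v + 14)/(-9*v^3 + 12*v^2 + 11*v + 2)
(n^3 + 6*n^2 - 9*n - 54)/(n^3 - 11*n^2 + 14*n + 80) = (n^3 + 6*n^2 - 9*n - 54)/(n^3 - 11*n^2 + 14*n + 80)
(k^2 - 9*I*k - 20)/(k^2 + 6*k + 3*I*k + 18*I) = (k^2 - 9*I*k - 20)/(k^2 + 3*k*(2 + I) + 18*I)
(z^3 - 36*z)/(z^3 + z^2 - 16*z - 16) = z*(z^2 - 36)/(z^3 + z^2 - 16*z - 16)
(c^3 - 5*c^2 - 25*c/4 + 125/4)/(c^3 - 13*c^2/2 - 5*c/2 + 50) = (c - 5/2)/(c - 4)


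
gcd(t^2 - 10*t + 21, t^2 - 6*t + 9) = t - 3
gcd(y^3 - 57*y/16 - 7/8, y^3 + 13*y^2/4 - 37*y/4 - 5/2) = y^2 - 7*y/4 - 1/2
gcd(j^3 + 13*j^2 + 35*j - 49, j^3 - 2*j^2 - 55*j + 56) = j^2 + 6*j - 7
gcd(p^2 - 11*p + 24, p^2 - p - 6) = p - 3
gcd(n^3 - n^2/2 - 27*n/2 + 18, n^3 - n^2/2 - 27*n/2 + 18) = n^3 - n^2/2 - 27*n/2 + 18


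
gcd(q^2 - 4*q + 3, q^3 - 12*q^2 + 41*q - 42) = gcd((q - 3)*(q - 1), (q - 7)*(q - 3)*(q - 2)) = q - 3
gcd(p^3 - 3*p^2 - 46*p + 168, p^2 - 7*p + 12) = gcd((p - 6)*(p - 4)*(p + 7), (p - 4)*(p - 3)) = p - 4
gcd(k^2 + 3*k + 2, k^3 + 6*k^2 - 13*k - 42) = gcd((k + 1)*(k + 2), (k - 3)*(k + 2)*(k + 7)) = k + 2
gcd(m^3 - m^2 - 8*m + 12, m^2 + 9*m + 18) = m + 3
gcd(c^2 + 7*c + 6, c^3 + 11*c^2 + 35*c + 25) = c + 1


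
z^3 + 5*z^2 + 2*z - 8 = (z - 1)*(z + 2)*(z + 4)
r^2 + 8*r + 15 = (r + 3)*(r + 5)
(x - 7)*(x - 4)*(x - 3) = x^3 - 14*x^2 + 61*x - 84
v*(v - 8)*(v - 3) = v^3 - 11*v^2 + 24*v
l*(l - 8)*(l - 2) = l^3 - 10*l^2 + 16*l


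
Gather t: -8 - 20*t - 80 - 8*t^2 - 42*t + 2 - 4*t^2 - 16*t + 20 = -12*t^2 - 78*t - 66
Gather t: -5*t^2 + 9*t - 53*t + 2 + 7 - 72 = -5*t^2 - 44*t - 63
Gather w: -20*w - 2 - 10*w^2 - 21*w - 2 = -10*w^2 - 41*w - 4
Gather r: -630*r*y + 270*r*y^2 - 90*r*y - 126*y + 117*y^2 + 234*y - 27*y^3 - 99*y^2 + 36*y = r*(270*y^2 - 720*y) - 27*y^3 + 18*y^2 + 144*y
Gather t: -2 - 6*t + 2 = -6*t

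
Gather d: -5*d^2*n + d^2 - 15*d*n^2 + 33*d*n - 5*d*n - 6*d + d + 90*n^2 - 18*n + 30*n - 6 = d^2*(1 - 5*n) + d*(-15*n^2 + 28*n - 5) + 90*n^2 + 12*n - 6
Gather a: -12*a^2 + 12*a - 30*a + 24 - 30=-12*a^2 - 18*a - 6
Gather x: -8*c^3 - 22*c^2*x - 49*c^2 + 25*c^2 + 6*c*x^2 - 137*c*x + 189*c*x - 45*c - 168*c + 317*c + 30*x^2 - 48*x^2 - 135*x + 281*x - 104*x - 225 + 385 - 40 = -8*c^3 - 24*c^2 + 104*c + x^2*(6*c - 18) + x*(-22*c^2 + 52*c + 42) + 120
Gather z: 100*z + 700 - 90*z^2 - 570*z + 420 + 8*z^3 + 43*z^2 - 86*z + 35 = 8*z^3 - 47*z^2 - 556*z + 1155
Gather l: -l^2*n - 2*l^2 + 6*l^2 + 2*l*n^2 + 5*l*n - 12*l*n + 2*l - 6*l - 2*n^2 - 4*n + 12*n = l^2*(4 - n) + l*(2*n^2 - 7*n - 4) - 2*n^2 + 8*n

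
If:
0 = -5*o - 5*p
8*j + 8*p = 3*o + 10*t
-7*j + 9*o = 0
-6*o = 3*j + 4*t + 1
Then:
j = -9/67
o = -7/67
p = 7/67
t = 1/134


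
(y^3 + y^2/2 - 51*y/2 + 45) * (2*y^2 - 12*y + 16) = 2*y^5 - 11*y^4 - 41*y^3 + 404*y^2 - 948*y + 720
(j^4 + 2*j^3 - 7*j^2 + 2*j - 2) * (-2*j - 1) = -2*j^5 - 5*j^4 + 12*j^3 + 3*j^2 + 2*j + 2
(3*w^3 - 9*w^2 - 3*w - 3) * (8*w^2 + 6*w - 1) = 24*w^5 - 54*w^4 - 81*w^3 - 33*w^2 - 15*w + 3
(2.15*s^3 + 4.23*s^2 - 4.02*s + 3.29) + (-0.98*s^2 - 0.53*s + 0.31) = 2.15*s^3 + 3.25*s^2 - 4.55*s + 3.6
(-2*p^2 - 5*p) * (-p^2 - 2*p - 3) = 2*p^4 + 9*p^3 + 16*p^2 + 15*p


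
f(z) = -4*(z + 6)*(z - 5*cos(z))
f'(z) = -4*z - 4*(z + 6)*(5*sin(z) + 1) + 20*cos(z)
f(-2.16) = -9.50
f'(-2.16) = 46.02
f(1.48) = -30.72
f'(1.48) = -183.01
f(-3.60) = -8.48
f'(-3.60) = -34.38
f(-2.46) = -20.15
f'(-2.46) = 24.75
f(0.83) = 69.51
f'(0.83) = -117.94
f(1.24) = 11.12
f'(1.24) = -164.37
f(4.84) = -182.27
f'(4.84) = 154.86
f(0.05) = 119.64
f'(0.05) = -10.47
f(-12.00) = -389.26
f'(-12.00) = 153.27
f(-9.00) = -53.33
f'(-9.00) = 5.05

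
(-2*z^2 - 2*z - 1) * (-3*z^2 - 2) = 6*z^4 + 6*z^3 + 7*z^2 + 4*z + 2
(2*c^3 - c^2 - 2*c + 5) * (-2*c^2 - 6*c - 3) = -4*c^5 - 10*c^4 + 4*c^3 + 5*c^2 - 24*c - 15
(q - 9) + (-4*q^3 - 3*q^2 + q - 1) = -4*q^3 - 3*q^2 + 2*q - 10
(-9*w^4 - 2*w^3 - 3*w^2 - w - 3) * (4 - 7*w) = 63*w^5 - 22*w^4 + 13*w^3 - 5*w^2 + 17*w - 12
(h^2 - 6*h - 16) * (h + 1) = h^3 - 5*h^2 - 22*h - 16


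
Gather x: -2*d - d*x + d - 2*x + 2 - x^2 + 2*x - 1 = -d*x - d - x^2 + 1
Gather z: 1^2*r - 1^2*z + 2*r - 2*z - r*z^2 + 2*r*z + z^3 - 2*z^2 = 3*r + z^3 + z^2*(-r - 2) + z*(2*r - 3)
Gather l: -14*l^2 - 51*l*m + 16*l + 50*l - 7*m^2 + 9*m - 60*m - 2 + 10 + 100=-14*l^2 + l*(66 - 51*m) - 7*m^2 - 51*m + 108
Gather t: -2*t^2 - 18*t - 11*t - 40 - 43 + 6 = -2*t^2 - 29*t - 77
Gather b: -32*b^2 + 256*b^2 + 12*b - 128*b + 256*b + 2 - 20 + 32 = 224*b^2 + 140*b + 14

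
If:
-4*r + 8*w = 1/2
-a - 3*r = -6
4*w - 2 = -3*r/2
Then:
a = 9/2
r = 1/2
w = 5/16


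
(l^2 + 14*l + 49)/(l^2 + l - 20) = (l^2 + 14*l + 49)/(l^2 + l - 20)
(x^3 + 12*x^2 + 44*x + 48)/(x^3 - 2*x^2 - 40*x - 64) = (x + 6)/(x - 8)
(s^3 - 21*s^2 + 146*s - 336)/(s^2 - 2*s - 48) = (s^2 - 13*s + 42)/(s + 6)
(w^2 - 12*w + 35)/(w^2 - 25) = (w - 7)/(w + 5)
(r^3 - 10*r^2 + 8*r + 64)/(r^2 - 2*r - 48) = (r^2 - 2*r - 8)/(r + 6)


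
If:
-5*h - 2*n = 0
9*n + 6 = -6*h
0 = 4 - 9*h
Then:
No Solution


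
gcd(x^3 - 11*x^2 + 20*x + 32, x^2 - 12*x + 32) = x^2 - 12*x + 32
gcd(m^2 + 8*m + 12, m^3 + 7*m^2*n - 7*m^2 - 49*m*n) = 1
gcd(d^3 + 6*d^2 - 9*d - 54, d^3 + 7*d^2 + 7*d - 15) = d + 3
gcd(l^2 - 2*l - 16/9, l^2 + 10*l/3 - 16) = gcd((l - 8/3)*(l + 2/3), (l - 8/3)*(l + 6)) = l - 8/3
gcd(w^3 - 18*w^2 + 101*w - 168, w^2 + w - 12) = w - 3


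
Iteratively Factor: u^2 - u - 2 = (u - 2)*(u + 1)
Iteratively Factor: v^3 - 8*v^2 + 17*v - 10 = (v - 1)*(v^2 - 7*v + 10) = (v - 2)*(v - 1)*(v - 5)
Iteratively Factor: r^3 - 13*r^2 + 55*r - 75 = (r - 5)*(r^2 - 8*r + 15) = (r - 5)*(r - 3)*(r - 5)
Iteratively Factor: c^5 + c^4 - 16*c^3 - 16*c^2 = (c - 4)*(c^4 + 5*c^3 + 4*c^2) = c*(c - 4)*(c^3 + 5*c^2 + 4*c) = c*(c - 4)*(c + 4)*(c^2 + c) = c*(c - 4)*(c + 1)*(c + 4)*(c)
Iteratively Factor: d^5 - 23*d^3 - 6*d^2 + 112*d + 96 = (d + 2)*(d^4 - 2*d^3 - 19*d^2 + 32*d + 48) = (d + 1)*(d + 2)*(d^3 - 3*d^2 - 16*d + 48) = (d - 3)*(d + 1)*(d + 2)*(d^2 - 16) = (d - 4)*(d - 3)*(d + 1)*(d + 2)*(d + 4)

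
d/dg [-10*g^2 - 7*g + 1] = -20*g - 7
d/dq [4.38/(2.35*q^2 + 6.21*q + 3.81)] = (-20.586*q - 27.1998)/(2.35*q^2 + 6.21*q + 3.81)^2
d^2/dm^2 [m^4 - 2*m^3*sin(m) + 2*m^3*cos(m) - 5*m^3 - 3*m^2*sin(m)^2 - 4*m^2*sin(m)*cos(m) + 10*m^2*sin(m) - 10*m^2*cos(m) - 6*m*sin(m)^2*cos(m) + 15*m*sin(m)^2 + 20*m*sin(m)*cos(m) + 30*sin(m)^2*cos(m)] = -2*sqrt(2)*m^3*cos(m + pi/4) - 22*m^2*sin(m) + 8*m^2*sin(2*m) - 2*m^2*cos(m) - 6*m^2*cos(2*m) + 12*m^2 + 28*m*sin(m) - 52*m*sin(2*m) + 107*m*cos(m)/2 + 14*m*cos(2*m) - 27*m*cos(3*m)/2 - 30*m + 23*sin(m) + 26*sin(2*m) - 9*sin(3*m) - 55*cos(m)/2 + 43*cos(2*m) + 135*cos(3*m)/2 - 3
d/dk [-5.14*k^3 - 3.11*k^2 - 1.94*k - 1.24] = -15.42*k^2 - 6.22*k - 1.94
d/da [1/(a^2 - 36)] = -2*a/(a^2 - 36)^2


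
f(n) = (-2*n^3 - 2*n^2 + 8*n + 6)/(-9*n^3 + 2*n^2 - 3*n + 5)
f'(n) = (-6*n^2 - 4*n + 8)/(-9*n^3 + 2*n^2 - 3*n + 5) + (27*n^2 - 4*n + 3)*(-2*n^3 - 2*n^2 + 8*n + 6)/(-9*n^3 + 2*n^2 - 3*n + 5)^2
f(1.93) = 0.01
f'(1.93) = 0.37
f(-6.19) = 0.16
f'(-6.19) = -0.01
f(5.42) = 0.24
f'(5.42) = 0.00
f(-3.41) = 0.09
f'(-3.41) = -0.05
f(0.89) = -4.17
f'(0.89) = 35.83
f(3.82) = 0.22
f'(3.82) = 0.02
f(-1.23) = -0.11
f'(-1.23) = -0.05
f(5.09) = 0.23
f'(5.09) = 0.01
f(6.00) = 0.24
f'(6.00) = 0.00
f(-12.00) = 0.19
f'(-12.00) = 0.00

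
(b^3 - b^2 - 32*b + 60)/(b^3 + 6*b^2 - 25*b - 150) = (b - 2)/(b + 5)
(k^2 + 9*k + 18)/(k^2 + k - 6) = (k + 6)/(k - 2)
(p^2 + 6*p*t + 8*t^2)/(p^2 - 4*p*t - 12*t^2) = (p + 4*t)/(p - 6*t)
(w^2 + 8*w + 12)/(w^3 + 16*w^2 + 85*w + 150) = (w + 2)/(w^2 + 10*w + 25)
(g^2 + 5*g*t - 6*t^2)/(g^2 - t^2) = (g + 6*t)/(g + t)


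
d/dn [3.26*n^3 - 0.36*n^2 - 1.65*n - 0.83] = 9.78*n^2 - 0.72*n - 1.65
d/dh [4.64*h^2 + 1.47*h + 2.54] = 9.28*h + 1.47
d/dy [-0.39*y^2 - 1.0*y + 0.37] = -0.78*y - 1.0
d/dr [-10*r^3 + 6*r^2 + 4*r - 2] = -30*r^2 + 12*r + 4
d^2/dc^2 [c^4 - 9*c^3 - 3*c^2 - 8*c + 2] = 12*c^2 - 54*c - 6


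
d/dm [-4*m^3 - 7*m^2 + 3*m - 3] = -12*m^2 - 14*m + 3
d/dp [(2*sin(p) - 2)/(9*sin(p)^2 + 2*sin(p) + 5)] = 2*(-9*sin(p)^2 + 18*sin(p) + 7)*cos(p)/(9*sin(p)^2 + 2*sin(p) + 5)^2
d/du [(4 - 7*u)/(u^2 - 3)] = (7*u^2 - 8*u + 21)/(u^4 - 6*u^2 + 9)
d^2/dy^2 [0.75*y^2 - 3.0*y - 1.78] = 1.50000000000000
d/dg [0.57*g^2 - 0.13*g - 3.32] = 1.14*g - 0.13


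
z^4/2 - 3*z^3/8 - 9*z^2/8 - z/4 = z*(z/2 + 1/2)*(z - 2)*(z + 1/4)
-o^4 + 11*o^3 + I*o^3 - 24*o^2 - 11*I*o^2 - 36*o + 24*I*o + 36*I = (o - 6)^2*(I*o + 1)*(I*o + I)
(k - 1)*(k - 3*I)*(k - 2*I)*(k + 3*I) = k^4 - k^3 - 2*I*k^3 + 9*k^2 + 2*I*k^2 - 9*k - 18*I*k + 18*I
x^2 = x^2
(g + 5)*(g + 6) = g^2 + 11*g + 30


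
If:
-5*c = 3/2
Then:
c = -3/10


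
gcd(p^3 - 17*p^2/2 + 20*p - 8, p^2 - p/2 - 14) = p - 4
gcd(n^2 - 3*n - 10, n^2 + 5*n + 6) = n + 2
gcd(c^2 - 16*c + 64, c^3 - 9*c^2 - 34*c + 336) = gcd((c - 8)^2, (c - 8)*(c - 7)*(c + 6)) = c - 8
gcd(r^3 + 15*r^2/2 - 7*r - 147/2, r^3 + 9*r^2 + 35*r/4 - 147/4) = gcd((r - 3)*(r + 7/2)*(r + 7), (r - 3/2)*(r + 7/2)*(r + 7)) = r^2 + 21*r/2 + 49/2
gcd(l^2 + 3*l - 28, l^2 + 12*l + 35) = l + 7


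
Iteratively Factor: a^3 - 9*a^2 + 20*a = (a - 4)*(a^2 - 5*a) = a*(a - 4)*(a - 5)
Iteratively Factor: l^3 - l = (l + 1)*(l^2 - l) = (l - 1)*(l + 1)*(l)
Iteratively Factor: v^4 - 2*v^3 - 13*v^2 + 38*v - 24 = (v - 2)*(v^3 - 13*v + 12) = (v - 2)*(v + 4)*(v^2 - 4*v + 3) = (v - 3)*(v - 2)*(v + 4)*(v - 1)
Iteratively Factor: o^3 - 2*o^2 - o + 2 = (o - 2)*(o^2 - 1) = (o - 2)*(o - 1)*(o + 1)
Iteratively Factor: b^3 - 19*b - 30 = (b - 5)*(b^2 + 5*b + 6) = (b - 5)*(b + 2)*(b + 3)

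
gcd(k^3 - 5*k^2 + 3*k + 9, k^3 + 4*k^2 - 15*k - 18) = k^2 - 2*k - 3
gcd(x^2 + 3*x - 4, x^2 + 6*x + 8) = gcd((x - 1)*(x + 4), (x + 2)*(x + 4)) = x + 4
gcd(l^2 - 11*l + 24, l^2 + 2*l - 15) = l - 3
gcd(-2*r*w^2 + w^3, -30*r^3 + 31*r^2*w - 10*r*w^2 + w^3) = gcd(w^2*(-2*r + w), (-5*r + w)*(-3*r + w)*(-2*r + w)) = 2*r - w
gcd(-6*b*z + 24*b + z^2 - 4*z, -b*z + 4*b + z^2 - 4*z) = z - 4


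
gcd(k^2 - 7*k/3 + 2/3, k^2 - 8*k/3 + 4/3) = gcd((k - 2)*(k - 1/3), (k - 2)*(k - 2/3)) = k - 2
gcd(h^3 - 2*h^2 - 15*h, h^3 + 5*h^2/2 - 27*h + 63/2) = 1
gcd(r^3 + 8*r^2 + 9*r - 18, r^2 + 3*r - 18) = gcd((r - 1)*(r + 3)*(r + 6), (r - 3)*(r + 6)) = r + 6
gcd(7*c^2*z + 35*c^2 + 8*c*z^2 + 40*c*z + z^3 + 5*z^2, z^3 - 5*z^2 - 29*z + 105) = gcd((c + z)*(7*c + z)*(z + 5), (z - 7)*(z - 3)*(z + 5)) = z + 5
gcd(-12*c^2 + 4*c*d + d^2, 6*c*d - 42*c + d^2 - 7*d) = 6*c + d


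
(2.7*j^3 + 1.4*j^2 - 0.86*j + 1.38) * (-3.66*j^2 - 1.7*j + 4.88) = -9.882*j^5 - 9.714*j^4 + 13.9436*j^3 + 3.2432*j^2 - 6.5428*j + 6.7344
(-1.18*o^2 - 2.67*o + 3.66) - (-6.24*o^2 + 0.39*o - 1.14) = 5.06*o^2 - 3.06*o + 4.8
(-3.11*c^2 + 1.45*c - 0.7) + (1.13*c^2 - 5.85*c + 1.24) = -1.98*c^2 - 4.4*c + 0.54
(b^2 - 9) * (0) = 0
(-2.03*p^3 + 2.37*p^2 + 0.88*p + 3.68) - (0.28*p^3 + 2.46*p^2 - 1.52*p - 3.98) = -2.31*p^3 - 0.0899999999999999*p^2 + 2.4*p + 7.66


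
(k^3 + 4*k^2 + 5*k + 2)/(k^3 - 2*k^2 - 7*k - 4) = (k + 2)/(k - 4)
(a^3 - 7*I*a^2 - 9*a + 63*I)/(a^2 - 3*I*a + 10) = (a^3 - 7*I*a^2 - 9*a + 63*I)/(a^2 - 3*I*a + 10)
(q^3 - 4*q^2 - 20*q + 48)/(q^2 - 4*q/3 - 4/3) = 3*(q^2 - 2*q - 24)/(3*q + 2)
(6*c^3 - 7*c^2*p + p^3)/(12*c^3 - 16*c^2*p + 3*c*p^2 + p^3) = (3*c + p)/(6*c + p)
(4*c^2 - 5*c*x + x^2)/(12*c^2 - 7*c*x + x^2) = (-c + x)/(-3*c + x)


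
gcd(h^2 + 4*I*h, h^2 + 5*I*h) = h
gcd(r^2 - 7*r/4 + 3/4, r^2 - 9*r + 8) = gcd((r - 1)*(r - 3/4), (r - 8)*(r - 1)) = r - 1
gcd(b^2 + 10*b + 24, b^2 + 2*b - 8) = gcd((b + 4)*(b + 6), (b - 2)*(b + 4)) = b + 4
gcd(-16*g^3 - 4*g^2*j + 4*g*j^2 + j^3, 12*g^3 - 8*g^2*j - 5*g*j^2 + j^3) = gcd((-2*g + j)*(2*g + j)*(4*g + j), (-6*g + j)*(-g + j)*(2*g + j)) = 2*g + j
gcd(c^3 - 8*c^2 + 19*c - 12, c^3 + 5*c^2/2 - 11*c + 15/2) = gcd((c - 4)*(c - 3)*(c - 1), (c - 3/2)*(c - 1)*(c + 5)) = c - 1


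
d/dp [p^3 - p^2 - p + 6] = 3*p^2 - 2*p - 1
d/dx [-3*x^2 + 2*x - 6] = 2 - 6*x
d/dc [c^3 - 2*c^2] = c*(3*c - 4)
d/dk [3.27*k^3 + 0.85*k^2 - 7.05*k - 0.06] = 9.81*k^2 + 1.7*k - 7.05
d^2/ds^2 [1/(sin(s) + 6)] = (6*sin(s) + cos(s)^2 + 1)/(sin(s) + 6)^3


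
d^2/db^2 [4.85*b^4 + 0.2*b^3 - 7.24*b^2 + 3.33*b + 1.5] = 58.2*b^2 + 1.2*b - 14.48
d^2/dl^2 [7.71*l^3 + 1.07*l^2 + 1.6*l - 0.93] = 46.26*l + 2.14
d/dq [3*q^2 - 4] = 6*q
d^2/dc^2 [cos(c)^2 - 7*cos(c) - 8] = 7*cos(c) - 2*cos(2*c)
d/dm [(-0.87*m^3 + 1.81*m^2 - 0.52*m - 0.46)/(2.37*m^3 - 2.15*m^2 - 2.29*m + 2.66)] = (8.88178419700125e-16*m^5 - 2.4192*m^4 + 6.4494*m^3 - 8.9349*m^2 + 7.6512*m - 2.4366)/(5.6169*m^6 - 10.191*m^5 - 6.2321*m^4 + 22.4554*m^3 - 6.1939*m^2 - 12.1828*m + 7.0756)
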